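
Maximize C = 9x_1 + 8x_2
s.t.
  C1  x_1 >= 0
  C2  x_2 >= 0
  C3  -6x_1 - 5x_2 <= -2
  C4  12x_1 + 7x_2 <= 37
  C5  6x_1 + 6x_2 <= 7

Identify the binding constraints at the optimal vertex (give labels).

Extreme points and C = 9x_1 + 8x_2:
  (0, 2/5) → C = 16/5
  (0, 7/6) → C = 28/3
  (1/3, 0) → C = 3
  (7/6, 0) → C = 21/2

The maximum is at (7/6, 0). Substituting into each constraint, equality holds for C2 and C5; the remaining constraints have slack.

C2 and C5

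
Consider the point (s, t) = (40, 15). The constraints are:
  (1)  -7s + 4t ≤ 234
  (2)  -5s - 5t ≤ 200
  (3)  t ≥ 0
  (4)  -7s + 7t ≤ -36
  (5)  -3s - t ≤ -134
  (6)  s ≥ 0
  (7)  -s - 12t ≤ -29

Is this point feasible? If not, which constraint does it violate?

feasible

(1): -220 ≤ 234 ✓
(2): -275 ≤ 200 ✓
(3): 15 ≥ 0 ✓
(4): -175 ≤ -36 ✓
(5): -135 ≤ -134 ✓
(6): 40 ≥ 0 ✓
(7): -220 ≤ -29 ✓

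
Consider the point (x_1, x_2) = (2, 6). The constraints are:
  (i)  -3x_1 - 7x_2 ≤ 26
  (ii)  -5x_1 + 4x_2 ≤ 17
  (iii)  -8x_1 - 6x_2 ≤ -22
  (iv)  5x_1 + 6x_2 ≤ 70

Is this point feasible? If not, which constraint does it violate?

feasible

(i): -48 ≤ 26 ✓
(ii): 14 ≤ 17 ✓
(iii): -52 ≤ -22 ✓
(iv): 46 ≤ 70 ✓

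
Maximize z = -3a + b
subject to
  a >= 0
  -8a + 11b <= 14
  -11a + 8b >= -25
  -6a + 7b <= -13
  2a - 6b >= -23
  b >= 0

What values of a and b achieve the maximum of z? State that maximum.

Feasible corners and z = -3a + b:
  (71/29, 7/29) → z = -206/29
  (25/11, 0) → z = -75/11
  (13/6, 0) → z = -13/2

The optimum lies where -6a + 7b = -13 and b = 0.
Solving simultaneously gives a = 13/6, b = 0.

a = 13/6, b = 0, maximum z = -13/2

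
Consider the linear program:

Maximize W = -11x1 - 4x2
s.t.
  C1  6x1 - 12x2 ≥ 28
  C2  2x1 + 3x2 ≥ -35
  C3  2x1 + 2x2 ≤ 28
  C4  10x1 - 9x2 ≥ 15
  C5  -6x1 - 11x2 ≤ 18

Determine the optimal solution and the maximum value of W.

Feasible corners and W = -11x1 - 4x2:
  (98/9, 28/9) → W = -1190/9
  (2/3, -2) → W = 2/3
  (172/5, -102/5) → W = -1484/5

The optimum lies where 6x1 - 12x2 = 28 and -6x1 - 11x2 = 18.
Solving simultaneously gives x1 = 2/3, x2 = -2.

x1 = 2/3, x2 = -2, maximum W = 2/3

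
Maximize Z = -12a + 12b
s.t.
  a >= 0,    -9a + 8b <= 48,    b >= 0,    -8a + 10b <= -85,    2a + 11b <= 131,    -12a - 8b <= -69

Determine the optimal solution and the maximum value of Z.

Extreme points and Z = -12a + 12b:
  (85/8, 0) → Z = -255/2
  (131/2, 0) → Z = -786
  (2245/108, 439/54) → Z = -1367/9

a = 85/8, b = 0, maximum Z = -255/2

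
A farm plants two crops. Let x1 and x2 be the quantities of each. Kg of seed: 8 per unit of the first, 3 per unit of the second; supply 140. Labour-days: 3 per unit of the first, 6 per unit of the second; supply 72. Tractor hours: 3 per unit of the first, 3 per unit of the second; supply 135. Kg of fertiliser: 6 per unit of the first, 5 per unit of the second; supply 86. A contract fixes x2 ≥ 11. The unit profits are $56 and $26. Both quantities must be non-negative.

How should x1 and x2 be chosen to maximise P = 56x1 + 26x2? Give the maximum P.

x1 = 2, x2 = 11, maximum P = 398

Feasible corners and P = 56x1 + 26x2:
  (0, 12) → P = 312
  (0, 11) → P = 286
  (2, 11) → P = 398

At the optimal vertex, 3x1 + 6x2 = 72 and x2 = 11.
Solving simultaneously gives x1 = 2, x2 = 11.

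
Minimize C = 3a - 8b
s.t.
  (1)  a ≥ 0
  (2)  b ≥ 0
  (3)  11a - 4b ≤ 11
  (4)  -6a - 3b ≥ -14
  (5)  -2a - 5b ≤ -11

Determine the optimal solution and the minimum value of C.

Extreme points and C = 3a - 8b:
  (0, 14/3) → C = -112/3
  (0, 11/5) → C = -88/5
  (37/24, 19/12) → C = -193/24

a = 0, b = 14/3, minimum C = -112/3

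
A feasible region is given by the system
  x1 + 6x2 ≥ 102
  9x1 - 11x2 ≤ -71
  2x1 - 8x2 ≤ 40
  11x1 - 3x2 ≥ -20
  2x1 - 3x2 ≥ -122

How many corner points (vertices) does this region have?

4

The feasible vertices (each the meet of two boundaries and inside every other half-plane) are:
  (696/65, 989/65)
  (62/23, 1142/69)
  (1129/5, 956/5)
  (34/3, 434/9)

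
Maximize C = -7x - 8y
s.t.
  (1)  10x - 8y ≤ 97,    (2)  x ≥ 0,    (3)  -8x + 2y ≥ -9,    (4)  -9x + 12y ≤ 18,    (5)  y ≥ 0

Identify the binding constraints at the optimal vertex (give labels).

Extreme points and C = -7x - 8y:
  (0, 3/2) → C = -12
  (0, 0) → C = 0
  (24/13, 75/26) → C = -36
  (9/8, 0) → C = -63/8

The maximum is at (0, 0). Substituting into each constraint, equality holds for (2) and (5); the remaining constraints have slack.

(2) and (5)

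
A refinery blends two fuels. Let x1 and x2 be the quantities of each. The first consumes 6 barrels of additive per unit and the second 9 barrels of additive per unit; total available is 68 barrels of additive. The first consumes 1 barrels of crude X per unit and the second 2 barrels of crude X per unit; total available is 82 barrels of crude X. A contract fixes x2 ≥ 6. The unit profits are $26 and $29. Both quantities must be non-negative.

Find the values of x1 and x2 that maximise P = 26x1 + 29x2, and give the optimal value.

x1 = 7/3, x2 = 6, maximum P = 704/3

Corner points and P = 26x1 + 29x2:
  (0, 68/9) → P = 1972/9
  (0, 6) → P = 174
  (7/3, 6) → P = 704/3

The optimum lies where 6x1 + 9x2 = 68 and x2 = 6.
Solving simultaneously gives x1 = 7/3, x2 = 6.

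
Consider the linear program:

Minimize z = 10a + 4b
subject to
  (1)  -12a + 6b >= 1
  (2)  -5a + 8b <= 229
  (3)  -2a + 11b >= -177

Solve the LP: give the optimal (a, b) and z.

a = -3935/39, b = -1343/39, minimum z = -44722/39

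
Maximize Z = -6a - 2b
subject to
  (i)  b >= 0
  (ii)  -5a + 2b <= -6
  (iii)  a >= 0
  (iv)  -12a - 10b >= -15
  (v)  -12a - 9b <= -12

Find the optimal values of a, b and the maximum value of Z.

Vertices and Z = -6a - 2b:
  (6/5, 0) → Z = -36/5
  (5/4, 0) → Z = -15/2
  (45/37, 3/74) → Z = -273/37

At the optimal vertex, b = 0 and -5a + 2b = -6.
Solving simultaneously gives a = 6/5, b = 0.

a = 6/5, b = 0, maximum Z = -36/5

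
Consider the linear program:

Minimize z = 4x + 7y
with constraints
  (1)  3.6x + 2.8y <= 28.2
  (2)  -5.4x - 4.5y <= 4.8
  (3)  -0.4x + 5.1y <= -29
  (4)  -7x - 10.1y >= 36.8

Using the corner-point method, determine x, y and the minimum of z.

Extreme points and z = 4x + 7y:
  (2339/18, -157) → z = -5213/9
  (19393/838, -8247/419) → z = -18943/419
  (61/12, -43/6) → z = -179/6

x = 2339/18, y = -157, minimum z = -5213/9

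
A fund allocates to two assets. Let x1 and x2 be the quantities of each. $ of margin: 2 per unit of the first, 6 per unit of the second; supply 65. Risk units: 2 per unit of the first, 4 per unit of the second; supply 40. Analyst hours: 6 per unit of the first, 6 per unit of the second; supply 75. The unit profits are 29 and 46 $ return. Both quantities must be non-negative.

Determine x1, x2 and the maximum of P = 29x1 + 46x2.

x1 = 5, x2 = 15/2, maximum P = 490

Extreme points and P = 29x1 + 46x2:
  (0, 0) → P = 0
  (0, 10) → P = 460
  (25/2, 0) → P = 725/2
  (5, 15/2) → P = 490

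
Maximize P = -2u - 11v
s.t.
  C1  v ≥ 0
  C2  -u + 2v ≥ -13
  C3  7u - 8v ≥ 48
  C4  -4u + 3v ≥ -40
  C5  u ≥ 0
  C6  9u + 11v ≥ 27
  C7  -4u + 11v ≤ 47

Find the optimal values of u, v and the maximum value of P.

Vertices and P = -2u - 11v:
  (48/7, 0) → P = -96/7
  (10, 0) → P = -20
  (16, 8) → P = -120

u = 48/7, v = 0, maximum P = -96/7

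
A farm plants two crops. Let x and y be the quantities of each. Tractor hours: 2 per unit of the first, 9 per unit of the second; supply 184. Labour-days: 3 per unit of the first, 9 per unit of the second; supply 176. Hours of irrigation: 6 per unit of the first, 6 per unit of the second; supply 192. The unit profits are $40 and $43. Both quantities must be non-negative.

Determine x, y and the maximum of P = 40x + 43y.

x = 56/3, y = 40/3, maximum P = 1320

Extreme points and P = 40x + 43y:
  (0, 0) → P = 0
  (0, 176/9) → P = 7568/9
  (32, 0) → P = 1280
  (56/3, 40/3) → P = 1320

The optimum lies where 3x + 9y = 176 and 6x + 6y = 192.
Solving simultaneously gives x = 56/3, y = 40/3.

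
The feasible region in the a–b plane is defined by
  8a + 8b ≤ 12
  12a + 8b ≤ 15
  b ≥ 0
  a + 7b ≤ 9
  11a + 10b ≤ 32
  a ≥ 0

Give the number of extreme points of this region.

Intersecting each pair of boundary lines and keeping only the points that satisfy every inequality leaves:
  (3/4, 3/4)
  (1/4, 5/4)
  (5/4, 0)
  (0, 0)
  (0, 9/7)

5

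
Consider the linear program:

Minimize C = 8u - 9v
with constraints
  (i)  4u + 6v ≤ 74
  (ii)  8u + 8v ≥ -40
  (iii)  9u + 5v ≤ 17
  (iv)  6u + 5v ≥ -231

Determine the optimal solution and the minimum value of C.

u = -52, v = 47, minimum C = -839

Vertices and C = 8u - 9v:
  (-52, 47) → C = -839
  (-134/17, 299/17) → C = -3763/17
  (21/2, -31/2) → C = 447/2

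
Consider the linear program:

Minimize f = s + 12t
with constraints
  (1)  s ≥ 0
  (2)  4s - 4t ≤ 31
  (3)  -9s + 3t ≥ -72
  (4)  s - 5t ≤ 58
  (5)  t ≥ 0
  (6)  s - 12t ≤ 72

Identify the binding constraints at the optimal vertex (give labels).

Vertices and f = s + 12t:
  (0, 0) → f = 0
  (65/8, 3/8) → f = 101/8
  (31/4, 0) → f = 31/4
The feasible region is unbounded (it extends along (0, 1), (1, 3)), but f strictly increases along every unbounded feasible direction, so there is no improving ray and the minimum is attained at a vertex.

The minimum is at (0, 0). Substituting into each constraint, equality holds for (1) and (5); the remaining constraints have slack.

(1) and (5)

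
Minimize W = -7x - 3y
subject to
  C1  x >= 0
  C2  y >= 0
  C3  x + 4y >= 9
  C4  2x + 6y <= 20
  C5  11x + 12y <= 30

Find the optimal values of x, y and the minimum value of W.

x = 3/8, y = 69/32, minimum W = -291/32

Vertices and W = -7x - 3y:
  (0, 9/4) → W = -27/4
  (0, 5/2) → W = -15/2
  (3/8, 69/32) → W = -291/32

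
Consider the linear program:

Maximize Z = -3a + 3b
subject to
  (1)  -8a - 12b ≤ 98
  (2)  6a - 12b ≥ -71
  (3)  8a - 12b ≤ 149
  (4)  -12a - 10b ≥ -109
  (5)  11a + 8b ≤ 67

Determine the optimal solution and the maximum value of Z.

Extreme points and Z = -3a + 3b:
  (-169/14, -5/42) → Z = 251/7
  (51/16, -247/24) → Z = -647/16
  (59/45, 1183/180) → Z = 947/60
  (499/49, -1103/196) → Z = -9297/196

At the optimal vertex, -8a - 12b = 98 and 6a - 12b = -71.
Solving simultaneously gives a = -169/14, b = -5/42.

a = -169/14, b = -5/42, maximum Z = 251/7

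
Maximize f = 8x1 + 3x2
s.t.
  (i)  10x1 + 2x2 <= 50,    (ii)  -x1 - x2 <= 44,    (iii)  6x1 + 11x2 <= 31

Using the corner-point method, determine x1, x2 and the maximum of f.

x1 = 244/49, x2 = 5/49, maximum f = 281/7

Corner points and f = 8x1 + 3x2:
  (69/4, -245/4) → f = -183/4
  (244/49, 5/49) → f = 281/7
  (-103, 59) → f = -647

At the optimal vertex, 10x1 + 2x2 = 50 and 6x1 + 11x2 = 31.
Solving simultaneously gives x1 = 244/49, x2 = 5/49.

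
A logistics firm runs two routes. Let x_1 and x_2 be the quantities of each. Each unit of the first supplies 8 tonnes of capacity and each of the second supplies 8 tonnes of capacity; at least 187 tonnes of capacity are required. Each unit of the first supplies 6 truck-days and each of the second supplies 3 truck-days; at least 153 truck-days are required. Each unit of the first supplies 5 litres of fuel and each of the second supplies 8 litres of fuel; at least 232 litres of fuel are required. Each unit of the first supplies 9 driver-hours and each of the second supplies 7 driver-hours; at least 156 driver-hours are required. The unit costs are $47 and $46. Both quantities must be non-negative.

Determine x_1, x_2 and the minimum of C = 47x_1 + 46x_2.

x_1 = 16, x_2 = 19, minimum C = 1626

The feasible region is unbounded (it extends along (0, 1), (1, 0)), but C strictly increases along every unbounded feasible direction, so there is no improving ray and the minimum is attained at a vertex.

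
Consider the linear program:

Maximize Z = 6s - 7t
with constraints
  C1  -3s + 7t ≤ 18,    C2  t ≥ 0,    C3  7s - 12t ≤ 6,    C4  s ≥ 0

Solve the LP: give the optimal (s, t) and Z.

Corner points and Z = 6s - 7t:
  (258/13, 144/13) → Z = 540/13
  (0, 18/7) → Z = -18
  (6/7, 0) → Z = 36/7
  (0, 0) → Z = 0

At the optimal vertex, -3s + 7t = 18 and 7s - 12t = 6.
Solving simultaneously gives s = 258/13, t = 144/13.

s = 258/13, t = 144/13, maximum Z = 540/13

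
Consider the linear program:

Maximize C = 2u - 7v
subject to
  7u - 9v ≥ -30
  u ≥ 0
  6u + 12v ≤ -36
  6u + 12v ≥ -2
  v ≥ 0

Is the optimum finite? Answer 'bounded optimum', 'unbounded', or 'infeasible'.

Constraints 6u + 12v ≤ -36 and 6u + 12v ≥ -2 have parallel boundaries but demand opposite sides — no point can satisfy both, so the region is empty.

infeasible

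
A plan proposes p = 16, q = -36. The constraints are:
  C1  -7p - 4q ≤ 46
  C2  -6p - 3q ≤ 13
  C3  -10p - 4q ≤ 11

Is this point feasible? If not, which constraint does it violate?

feasible

C1: 32 ≤ 46 ✓
C2: 12 ≤ 13 ✓
C3: -16 ≤ 11 ✓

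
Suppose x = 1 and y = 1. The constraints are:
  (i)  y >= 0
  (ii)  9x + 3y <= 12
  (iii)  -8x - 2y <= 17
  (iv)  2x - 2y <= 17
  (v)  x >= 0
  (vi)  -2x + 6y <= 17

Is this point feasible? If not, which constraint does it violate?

feasible

(i): 1 ≥ 0 ✓
(ii): 12 ≤ 12 ✓
(iii): -10 ≤ 17 ✓
(iv): 0 ≤ 17 ✓
(v): 1 ≥ 0 ✓
(vi): 4 ≤ 17 ✓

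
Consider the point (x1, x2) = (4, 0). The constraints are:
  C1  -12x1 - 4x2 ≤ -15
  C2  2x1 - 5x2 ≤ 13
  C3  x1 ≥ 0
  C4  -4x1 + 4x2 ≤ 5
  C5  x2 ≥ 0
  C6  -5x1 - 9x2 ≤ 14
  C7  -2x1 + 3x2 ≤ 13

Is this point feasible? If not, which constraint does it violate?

feasible

C1: -48 ≤ -15 ✓
C2: 8 ≤ 13 ✓
C3: 4 ≥ 0 ✓
C4: -16 ≤ 5 ✓
C5: 0 ≥ 0 ✓
C6: -20 ≤ 14 ✓
C7: -8 ≤ 13 ✓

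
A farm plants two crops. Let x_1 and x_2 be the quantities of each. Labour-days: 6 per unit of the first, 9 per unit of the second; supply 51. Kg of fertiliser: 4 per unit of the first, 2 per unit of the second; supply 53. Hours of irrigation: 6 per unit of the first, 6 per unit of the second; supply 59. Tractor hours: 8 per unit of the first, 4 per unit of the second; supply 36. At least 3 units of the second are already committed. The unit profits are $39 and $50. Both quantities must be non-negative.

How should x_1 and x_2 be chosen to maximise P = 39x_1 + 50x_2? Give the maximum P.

Corner points and P = 39x_1 + 50x_2:
  (0, 17/3) → P = 850/3
  (0, 3) → P = 150
  (5/2, 4) → P = 595/2
  (3, 3) → P = 267

At the optimal vertex, 6x_1 + 9x_2 = 51 and 8x_1 + 4x_2 = 36.
Solving simultaneously gives x_1 = 5/2, x_2 = 4.

x_1 = 5/2, x_2 = 4, maximum P = 595/2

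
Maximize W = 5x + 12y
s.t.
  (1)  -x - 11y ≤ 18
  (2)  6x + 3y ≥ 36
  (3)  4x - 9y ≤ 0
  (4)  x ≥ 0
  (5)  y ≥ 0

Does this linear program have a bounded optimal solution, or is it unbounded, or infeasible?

From the feasible point (54/11, 24/11), moving in the direction (0, 1) keeps every constraint satisfied while W increases without bound.

unbounded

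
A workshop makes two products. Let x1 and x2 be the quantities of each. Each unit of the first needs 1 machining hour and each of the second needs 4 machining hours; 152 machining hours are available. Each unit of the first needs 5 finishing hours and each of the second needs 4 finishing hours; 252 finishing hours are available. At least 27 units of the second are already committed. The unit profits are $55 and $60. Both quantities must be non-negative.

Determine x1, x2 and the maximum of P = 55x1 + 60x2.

x1 = 25, x2 = 127/4, maximum P = 3280

Corner points and P = 55x1 + 60x2:
  (0, 38) → P = 2280
  (0, 27) → P = 1620
  (25, 127/4) → P = 3280
  (144/5, 27) → P = 3204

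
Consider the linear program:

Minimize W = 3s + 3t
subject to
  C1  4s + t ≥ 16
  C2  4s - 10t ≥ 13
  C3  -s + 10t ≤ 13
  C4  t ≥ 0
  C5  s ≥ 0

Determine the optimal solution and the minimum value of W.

s = 4, t = 0, minimum W = 12

Corner points and W = 3s + 3t:
  (173/44, 3/11) → W = 555/44
  (4, 0) → W = 12
  (26/3, 13/6) → W = 65/2
The feasible region is unbounded (it extends along (10, 1), (1, 0)), but W strictly increases along every unbounded feasible direction, so there is no improving ray and the minimum is attained at a vertex.

The optimum lies where 4s + t = 16 and t = 0.
Solving simultaneously gives s = 4, t = 0.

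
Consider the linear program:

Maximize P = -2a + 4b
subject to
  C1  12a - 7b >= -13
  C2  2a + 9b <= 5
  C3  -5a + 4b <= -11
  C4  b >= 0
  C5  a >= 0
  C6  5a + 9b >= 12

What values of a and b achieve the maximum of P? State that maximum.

a = 7/3, b = 1/27, maximum P = -122/27

Feasible corners and P = -2a + 4b:
  (5/2, 0) → P = -5
  (7/3, 1/27) → P = -122/27
  (12/5, 0) → P = -24/5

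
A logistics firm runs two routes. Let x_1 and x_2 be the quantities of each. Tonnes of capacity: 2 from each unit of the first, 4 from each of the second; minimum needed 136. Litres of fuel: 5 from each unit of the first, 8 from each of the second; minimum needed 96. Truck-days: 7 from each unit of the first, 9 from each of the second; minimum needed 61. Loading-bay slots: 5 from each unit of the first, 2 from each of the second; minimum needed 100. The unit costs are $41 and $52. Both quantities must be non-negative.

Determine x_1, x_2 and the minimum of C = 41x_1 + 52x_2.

Feasible corners and C = 41x_1 + 52x_2:
  (0, 50) → C = 2600
  (68, 0) → C = 2788
  (8, 30) → C = 1888
The feasible region is unbounded (it extends along (0, 1), (1, 0)), but C strictly increases along every unbounded feasible direction, so there is no improving ray and the minimum is attained at a vertex.

At the optimal vertex, 2x_1 + 4x_2 = 136 and 5x_1 + 2x_2 = 100.
Solving simultaneously gives x_1 = 8, x_2 = 30.

x_1 = 8, x_2 = 30, minimum C = 1888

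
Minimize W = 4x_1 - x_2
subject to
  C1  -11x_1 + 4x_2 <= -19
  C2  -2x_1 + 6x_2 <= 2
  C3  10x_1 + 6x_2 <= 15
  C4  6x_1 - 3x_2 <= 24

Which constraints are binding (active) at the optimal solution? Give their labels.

Extreme points and W = 4x_1 - x_2:
  (87/53, -25/106) → W = 721/106
  (-13/3, -50/3) → W = -2/3
  (63/22, -25/11) → W = 151/11

The minimum is at (-13/3, -50/3). Substituting into each constraint, equality holds for C1 and C4; the remaining constraints have slack.

C1 and C4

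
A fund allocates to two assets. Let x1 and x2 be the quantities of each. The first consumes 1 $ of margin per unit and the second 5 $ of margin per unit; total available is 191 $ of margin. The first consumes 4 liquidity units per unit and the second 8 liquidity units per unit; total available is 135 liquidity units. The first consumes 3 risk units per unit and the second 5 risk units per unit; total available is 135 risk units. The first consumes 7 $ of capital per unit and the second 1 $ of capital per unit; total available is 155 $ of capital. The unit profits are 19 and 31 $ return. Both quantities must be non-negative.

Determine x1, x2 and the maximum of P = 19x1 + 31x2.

x1 = 85/4, x2 = 25/4, maximum P = 1195/2

Vertices and P = 19x1 + 31x2:
  (0, 0) → P = 0
  (0, 135/8) → P = 4185/8
  (155/7, 0) → P = 2945/7
  (85/4, 25/4) → P = 1195/2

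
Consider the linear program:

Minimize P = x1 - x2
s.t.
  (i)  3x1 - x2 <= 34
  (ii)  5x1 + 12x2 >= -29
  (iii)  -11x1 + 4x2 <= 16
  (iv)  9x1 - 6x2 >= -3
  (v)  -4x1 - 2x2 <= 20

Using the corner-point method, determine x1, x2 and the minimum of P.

Extreme points and P = x1 - x2:
  (379/41, -257/41) → P = 636/41
  (23, 35) → P = -12
  (-35/23, -41/23) → P = 6/23

x1 = 23, x2 = 35, minimum P = -12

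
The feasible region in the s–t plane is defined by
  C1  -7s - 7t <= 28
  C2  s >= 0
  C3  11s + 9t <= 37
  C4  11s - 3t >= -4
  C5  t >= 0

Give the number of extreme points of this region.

4

Intersecting each pair of boundary lines and keeping only the points that satisfy every inequality leaves:
  (0, 4/3)
  (0, 0)
  (25/44, 41/12)
  (37/11, 0)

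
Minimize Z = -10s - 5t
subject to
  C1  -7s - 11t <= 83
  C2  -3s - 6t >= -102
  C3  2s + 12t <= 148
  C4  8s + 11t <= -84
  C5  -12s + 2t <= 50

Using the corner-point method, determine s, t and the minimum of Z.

s = -1, t = -76/11, minimum Z = 490/11

Feasible corners and Z = -10s - 5t:
  (-1, -76/11) → Z = 490/11
  (-358/73, -323/73) → Z = 5195/73
  (-359/74, -152/37) → Z = 2555/37

The binding constraints are -7s - 11t = 83 and 8s + 11t = -84.
Solving simultaneously gives s = -1, t = -76/11.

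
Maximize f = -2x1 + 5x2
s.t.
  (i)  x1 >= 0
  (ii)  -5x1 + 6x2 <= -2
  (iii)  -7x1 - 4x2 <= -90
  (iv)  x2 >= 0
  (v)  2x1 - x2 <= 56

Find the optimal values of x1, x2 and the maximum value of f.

Extreme points and f = -2x1 + 5x2:
  (274/31, 218/31) → f = 542/31
  (334/7, 276/7) → f = 712/7
  (90/7, 0) → f = -180/7
  (28, 0) → f = -56

The optimum lies where -5x1 + 6x2 = -2 and 2x1 - x2 = 56.
Solving simultaneously gives x1 = 334/7, x2 = 276/7.

x1 = 334/7, x2 = 276/7, maximum f = 712/7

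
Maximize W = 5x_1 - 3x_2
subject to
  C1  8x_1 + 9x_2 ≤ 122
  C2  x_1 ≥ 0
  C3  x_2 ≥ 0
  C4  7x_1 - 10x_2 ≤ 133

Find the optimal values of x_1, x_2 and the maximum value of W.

Corner points and W = 5x_1 - 3x_2:
  (0, 122/9) → W = -122/3
  (61/4, 0) → W = 305/4
  (0, 0) → W = 0

At the optimal vertex, 8x_1 + 9x_2 = 122 and x_2 = 0.
Solving simultaneously gives x_1 = 61/4, x_2 = 0.

x_1 = 61/4, x_2 = 0, maximum W = 305/4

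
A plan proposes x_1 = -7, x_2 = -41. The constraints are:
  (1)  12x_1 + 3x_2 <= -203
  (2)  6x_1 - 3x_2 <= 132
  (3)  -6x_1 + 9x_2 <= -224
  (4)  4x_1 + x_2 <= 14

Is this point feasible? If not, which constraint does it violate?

(1): -207 ≤ -203 ✓
(2): 81 ≤ 132 ✓
(3): -327 ≤ -224 ✓
(4): -69 ≤ 14 ✓

feasible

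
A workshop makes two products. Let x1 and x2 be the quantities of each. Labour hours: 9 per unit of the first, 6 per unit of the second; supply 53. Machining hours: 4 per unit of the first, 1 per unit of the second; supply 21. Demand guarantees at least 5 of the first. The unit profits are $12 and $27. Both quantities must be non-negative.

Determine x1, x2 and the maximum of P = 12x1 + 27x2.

Corner points and P = 12x1 + 27x2:
  (21/4, 0) → P = 63
  (5, 0) → P = 60
  (5, 1) → P = 87

x1 = 5, x2 = 1, maximum P = 87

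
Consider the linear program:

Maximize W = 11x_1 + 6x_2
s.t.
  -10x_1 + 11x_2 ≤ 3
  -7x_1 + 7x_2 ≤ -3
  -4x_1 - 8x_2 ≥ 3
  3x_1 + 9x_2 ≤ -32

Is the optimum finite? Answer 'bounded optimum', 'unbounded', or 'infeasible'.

From the feasible point (-197/84, -233/84), moving in the direction (8, -4) keeps every constraint satisfied while W increases without bound.

unbounded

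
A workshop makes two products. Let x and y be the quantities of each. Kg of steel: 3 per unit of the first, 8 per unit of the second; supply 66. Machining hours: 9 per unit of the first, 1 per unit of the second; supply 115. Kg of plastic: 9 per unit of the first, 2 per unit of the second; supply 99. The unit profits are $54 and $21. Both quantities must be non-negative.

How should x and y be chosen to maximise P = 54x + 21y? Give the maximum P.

Corner points and P = 54x + 21y:
  (0, 0) → P = 0
  (0, 33/4) → P = 693/4
  (11, 0) → P = 594
  (10, 9/2) → P = 1269/2

x = 10, y = 9/2, maximum P = 1269/2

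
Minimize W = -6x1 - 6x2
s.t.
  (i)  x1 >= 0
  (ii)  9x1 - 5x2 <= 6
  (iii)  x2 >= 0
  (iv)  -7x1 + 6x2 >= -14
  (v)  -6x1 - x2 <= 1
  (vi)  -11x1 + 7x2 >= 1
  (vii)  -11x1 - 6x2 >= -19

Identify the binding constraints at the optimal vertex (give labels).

(i) and (vii)

Corner points and W = -6x1 - 6x2:
  (0, 1/7) → W = -6/7
  (0, 19/6) → W = -19
  (127/143, 20/13) → W = -2082/143

The minimum is at (0, 19/6). Substituting into each constraint, equality holds for (i) and (vii); the remaining constraints have slack.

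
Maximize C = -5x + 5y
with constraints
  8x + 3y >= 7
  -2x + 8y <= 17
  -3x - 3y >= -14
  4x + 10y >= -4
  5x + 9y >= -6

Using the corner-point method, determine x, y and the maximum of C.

Corner points and C = -5x + 5y:
  (1/14, 15/7) → C = 145/14
  (41/34, -15/17) → C = -355/34
  (61/30, 79/30) → C = 3
  (76/9, -34/9) → C = -550/9

At the optimal vertex, 8x + 3y = 7 and -2x + 8y = 17.
Solving simultaneously gives x = 1/14, y = 15/7.

x = 1/14, y = 15/7, maximum C = 145/14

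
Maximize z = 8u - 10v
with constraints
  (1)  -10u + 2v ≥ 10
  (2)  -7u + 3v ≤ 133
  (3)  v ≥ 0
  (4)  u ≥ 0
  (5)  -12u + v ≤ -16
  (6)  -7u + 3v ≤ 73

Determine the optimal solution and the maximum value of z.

Feasible corners and z = 8u - 10v:
  (3, 20) → z = -176
  (29/4, 165/4) → z = -709/2
  (121/29, 988/29) → z = -8912/29

u = 3, v = 20, maximum z = -176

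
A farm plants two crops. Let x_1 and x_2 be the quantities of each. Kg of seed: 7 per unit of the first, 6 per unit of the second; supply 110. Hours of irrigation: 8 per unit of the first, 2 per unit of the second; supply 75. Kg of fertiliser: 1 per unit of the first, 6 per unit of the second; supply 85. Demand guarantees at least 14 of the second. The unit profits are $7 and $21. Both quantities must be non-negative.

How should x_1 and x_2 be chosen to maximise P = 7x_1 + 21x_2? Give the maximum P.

Extreme points and P = 7x_1 + 21x_2:
  (0, 85/6) → P = 595/2
  (0, 14) → P = 294
  (1, 14) → P = 301

At the optimal vertex, x_1 + 6x_2 = 85 and x_2 = 14.
Solving simultaneously gives x_1 = 1, x_2 = 14.

x_1 = 1, x_2 = 14, maximum P = 301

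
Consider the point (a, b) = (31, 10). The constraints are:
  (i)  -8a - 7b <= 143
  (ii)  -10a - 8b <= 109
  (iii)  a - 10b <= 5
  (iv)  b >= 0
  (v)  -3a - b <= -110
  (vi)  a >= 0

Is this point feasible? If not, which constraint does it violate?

Constraint (v): -3a - b = -103, which is not ≤ -110. All other constraints are satisfied.

not feasible — violates (v)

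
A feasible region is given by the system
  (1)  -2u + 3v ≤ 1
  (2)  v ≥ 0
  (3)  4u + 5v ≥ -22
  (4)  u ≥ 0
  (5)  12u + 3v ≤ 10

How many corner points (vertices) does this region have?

4

Of the 10 pairwise boundary intersections, those satisfying every inequality are:
  (0, 1/3)
  (9/14, 16/21)
  (0, 0)
  (5/6, 0)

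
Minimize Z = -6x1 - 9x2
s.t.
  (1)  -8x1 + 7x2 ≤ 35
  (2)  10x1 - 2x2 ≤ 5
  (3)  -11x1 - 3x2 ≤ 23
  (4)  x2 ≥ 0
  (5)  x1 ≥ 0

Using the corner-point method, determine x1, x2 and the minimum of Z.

Vertices and Z = -6x1 - 9x2:
  (35/18, 65/9) → Z = -230/3
  (0, 5) → Z = -45
  (1/2, 0) → Z = -3
  (0, 0) → Z = 0

x1 = 35/18, x2 = 65/9, minimum Z = -230/3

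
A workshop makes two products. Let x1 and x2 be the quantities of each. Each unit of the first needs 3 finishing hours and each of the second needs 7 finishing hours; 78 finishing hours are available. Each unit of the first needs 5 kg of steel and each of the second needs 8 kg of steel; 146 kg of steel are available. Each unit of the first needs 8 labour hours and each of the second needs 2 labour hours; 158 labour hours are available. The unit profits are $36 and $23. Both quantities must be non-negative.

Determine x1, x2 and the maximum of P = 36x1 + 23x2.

x1 = 19, x2 = 3, maximum P = 753

Vertices and P = 36x1 + 23x2:
  (0, 0) → P = 0
  (0, 78/7) → P = 1794/7
  (79/4, 0) → P = 711
  (19, 3) → P = 753

The optimum lies where 3x1 + 7x2 = 78 and 8x1 + 2x2 = 158.
Solving simultaneously gives x1 = 19, x2 = 3.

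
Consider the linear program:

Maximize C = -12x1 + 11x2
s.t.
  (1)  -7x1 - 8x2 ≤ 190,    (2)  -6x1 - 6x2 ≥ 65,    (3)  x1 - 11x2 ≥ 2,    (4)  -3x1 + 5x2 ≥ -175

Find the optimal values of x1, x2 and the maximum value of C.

Feasible corners and C = -12x1 + 11x2:
  (-122/5, -12/5) → C = 1332/5
  (450/59, -1795/59) → C = -25145/59
  (-703/72, -77/72) → C = 7589/72
  (725/48, -415/16) → C = -7465/16

x1 = -122/5, x2 = -12/5, maximum C = 1332/5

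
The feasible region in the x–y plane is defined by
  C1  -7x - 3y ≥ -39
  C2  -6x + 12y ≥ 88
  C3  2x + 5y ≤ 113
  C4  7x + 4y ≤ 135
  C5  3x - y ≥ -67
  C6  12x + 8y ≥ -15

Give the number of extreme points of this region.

5

Of the 15 pairwise boundary intersections, those satisfying every inequality are:
  (2, 25/3)
  (-144/29, 713/29)
  (-221/48, 161/32)
  (-222/17, 473/17)
  (-551/36, 253/12)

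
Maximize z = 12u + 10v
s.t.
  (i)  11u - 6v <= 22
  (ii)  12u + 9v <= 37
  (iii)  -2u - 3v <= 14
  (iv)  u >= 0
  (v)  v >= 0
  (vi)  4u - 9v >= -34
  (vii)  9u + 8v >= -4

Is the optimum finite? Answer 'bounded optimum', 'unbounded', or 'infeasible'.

Vertices and z = 12u + 10v:
  (140/57, 143/171) → z = 6470/171
  (2, 0) → z = 24
  (3/16, 139/36) → z = 1471/36
  (0, 0) → z = 0
  (0, 34/9) → z = 340/9
The feasible region has finitely many vertices and no improving ray; the maximum is 1471/36 at (3/16, 139/36).

bounded optimum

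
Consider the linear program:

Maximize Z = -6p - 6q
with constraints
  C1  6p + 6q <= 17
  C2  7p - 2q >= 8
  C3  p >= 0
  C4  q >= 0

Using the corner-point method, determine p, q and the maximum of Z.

p = 8/7, q = 0, maximum Z = -48/7

Vertices and Z = -6p - 6q:
  (41/27, 71/54) → Z = -17
  (17/6, 0) → Z = -17
  (8/7, 0) → Z = -48/7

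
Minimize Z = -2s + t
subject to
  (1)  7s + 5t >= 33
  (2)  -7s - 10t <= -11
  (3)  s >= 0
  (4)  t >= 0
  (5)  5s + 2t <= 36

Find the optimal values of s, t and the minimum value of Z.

s = 36/5, t = 0, minimum Z = -72/5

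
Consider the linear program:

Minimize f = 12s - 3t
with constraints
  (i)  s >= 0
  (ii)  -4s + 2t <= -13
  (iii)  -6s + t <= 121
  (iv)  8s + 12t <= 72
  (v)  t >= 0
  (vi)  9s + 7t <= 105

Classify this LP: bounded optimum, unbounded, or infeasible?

Vertices and f = 12s - 3t:
  (75/16, 23/8) → f = 381/8
  (13/4, 0) → f = 39
  (9, 0) → f = 108
The feasible region has finitely many vertices and no improving ray; the minimum is 39 at (13/4, 0).

bounded optimum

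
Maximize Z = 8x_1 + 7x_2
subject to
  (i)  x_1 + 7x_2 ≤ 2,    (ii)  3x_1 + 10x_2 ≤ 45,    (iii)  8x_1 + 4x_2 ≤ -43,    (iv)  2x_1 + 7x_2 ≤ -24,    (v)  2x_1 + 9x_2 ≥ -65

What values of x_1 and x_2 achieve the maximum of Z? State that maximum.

Feasible corners and Z = 8x_1 + 7x_2:
  (-26, 4) → Z = -180
  (-473/5, 69/5) → Z = -3301/5
  (-205/48, -53/24) → Z = -397/8
  (-127/64, -217/32) → Z = -2027/32

The optimum lies where 8x_1 + 4x_2 = -43 and 2x_1 + 7x_2 = -24.
Solving simultaneously gives x_1 = -205/48, x_2 = -53/24.

x_1 = -205/48, x_2 = -53/24, maximum Z = -397/8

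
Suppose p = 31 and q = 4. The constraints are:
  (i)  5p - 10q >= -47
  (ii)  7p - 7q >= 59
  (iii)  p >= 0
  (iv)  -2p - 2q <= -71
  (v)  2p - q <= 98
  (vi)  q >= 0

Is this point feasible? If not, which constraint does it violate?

not feasible — violates (iv)

Constraint (iv): -2p - 2q = -70, which is not ≤ -71. All other constraints are satisfied.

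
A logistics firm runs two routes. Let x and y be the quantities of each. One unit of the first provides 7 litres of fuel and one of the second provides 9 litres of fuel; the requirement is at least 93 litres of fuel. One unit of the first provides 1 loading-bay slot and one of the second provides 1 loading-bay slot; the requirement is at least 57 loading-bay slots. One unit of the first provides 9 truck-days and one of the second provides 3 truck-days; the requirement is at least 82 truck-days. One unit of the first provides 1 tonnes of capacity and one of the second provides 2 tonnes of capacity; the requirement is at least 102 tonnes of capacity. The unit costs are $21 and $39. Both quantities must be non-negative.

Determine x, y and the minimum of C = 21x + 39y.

x = 12, y = 45, minimum C = 2007

Feasible corners and C = 21x + 39y:
  (0, 57) → C = 2223
  (102, 0) → C = 2142
  (12, 45) → C = 2007
The feasible region is unbounded (it extends along (0, 1), (1, 0)), but C strictly increases along every unbounded feasible direction, so there is no improving ray and the minimum is attained at a vertex.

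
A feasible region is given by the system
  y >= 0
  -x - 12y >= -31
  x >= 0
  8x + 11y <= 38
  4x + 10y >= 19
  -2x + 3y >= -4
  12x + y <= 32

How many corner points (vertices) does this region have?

Intersecting each pair of boundary lines and keeping only the points that satisfy every inequality leaves:
  (0, 31/12)
  (23/17, 42/17)
  (0, 19/10)
  (157/62, 50/31)
  (301/116, 25/29)

5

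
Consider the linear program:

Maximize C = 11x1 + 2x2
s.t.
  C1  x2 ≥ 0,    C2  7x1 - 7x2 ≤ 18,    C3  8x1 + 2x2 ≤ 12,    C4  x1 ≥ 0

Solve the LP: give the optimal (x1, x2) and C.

x1 = 3/2, x2 = 0, maximum C = 33/2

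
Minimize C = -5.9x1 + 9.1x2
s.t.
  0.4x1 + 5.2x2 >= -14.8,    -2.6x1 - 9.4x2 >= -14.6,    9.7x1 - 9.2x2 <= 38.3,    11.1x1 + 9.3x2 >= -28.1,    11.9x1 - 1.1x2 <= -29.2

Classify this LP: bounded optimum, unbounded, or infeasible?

Vertices and C = -5.9x1 + 9.1x2:
  (-4999/1002, 2939/1002) → C = 56239/1002
  (-4307/1912, 4161/1912) → C = 158191/4780
  (-30247/12288, -1027/12288) → C = 422779/30720
The feasible region has finitely many vertices and no improving ray; the minimum is 422779/30720 at (-30247/12288, -1027/12288).

bounded optimum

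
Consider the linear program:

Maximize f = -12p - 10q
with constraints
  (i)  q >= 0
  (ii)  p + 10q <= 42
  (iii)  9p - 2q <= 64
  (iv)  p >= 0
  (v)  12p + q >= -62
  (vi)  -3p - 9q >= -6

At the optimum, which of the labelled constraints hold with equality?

Vertices and f = -12p - 10q:
  (0, 0) → f = 0
  (2, 0) → f = -24
  (0, 2/3) → f = -20/3

The maximum is at (0, 0). Substituting into each constraint, equality holds for (i) and (iv); the remaining constraints have slack.

(i) and (iv)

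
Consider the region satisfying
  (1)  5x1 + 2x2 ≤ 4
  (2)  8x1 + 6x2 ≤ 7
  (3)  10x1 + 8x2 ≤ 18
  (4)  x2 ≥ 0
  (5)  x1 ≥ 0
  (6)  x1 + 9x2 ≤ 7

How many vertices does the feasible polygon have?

Pairwise boundary intersections that survive every other constraint:
  (5/7, 3/14)
  (4/5, 0)
  (7/22, 49/66)
  (0, 0)
  (0, 7/9)

5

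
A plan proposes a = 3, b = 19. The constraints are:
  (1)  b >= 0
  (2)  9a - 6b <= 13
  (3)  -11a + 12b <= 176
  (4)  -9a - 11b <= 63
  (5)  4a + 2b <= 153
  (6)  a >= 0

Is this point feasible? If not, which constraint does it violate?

Constraint (3): -11a + 12b = 195, which is not ≤ 176. All other constraints are satisfied.

not feasible — violates (3)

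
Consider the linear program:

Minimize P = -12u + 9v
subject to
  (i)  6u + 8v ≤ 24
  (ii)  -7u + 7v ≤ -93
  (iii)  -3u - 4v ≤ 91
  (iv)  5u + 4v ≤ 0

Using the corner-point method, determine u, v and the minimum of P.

u = 91/2, v = -455/8, minimum P = -8463/8

Extreme points and P = -12u + 9v:
  (-265/49, -916/49) → P = -5064/49
  (124/21, -155/21) → P = -961/7
  (91/2, -455/8) → P = -8463/8

The optimum lies where -3u - 4v = 91 and 5u + 4v = 0.
Solving simultaneously gives u = 91/2, v = -455/8.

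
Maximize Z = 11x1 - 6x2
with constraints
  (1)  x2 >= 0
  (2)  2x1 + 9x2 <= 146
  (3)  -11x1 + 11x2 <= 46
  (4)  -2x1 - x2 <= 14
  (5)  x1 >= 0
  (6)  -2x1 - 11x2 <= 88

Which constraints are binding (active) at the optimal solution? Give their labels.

(1) and (2)

Corner points and Z = 11x1 - 6x2:
  (73, 0) → Z = 803
  (0, 0) → Z = 0
  (1192/121, 1698/121) → Z = 2924/121
  (0, 46/11) → Z = -276/11

The maximum is at (73, 0). Substituting into each constraint, equality holds for (1) and (2); the remaining constraints have slack.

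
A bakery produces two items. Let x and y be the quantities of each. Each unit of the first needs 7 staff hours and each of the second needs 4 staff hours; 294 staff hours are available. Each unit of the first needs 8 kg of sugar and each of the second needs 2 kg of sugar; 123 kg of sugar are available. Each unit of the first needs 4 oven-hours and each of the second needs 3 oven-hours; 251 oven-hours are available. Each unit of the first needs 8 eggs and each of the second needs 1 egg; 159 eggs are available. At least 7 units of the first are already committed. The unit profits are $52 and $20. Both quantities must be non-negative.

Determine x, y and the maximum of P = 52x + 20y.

x = 7, y = 67/2, maximum P = 1034

Feasible corners and P = 52x + 20y:
  (123/8, 0) → P = 1599/2
  (7, 0) → P = 364
  (7, 67/2) → P = 1034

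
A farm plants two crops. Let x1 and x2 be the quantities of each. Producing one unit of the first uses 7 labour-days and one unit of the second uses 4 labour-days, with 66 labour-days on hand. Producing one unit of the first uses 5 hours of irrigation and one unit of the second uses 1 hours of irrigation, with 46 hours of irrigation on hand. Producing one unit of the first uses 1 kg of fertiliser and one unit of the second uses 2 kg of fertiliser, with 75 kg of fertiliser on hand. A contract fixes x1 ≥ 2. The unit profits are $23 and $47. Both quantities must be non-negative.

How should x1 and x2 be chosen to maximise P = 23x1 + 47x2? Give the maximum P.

x1 = 2, x2 = 13, maximum P = 657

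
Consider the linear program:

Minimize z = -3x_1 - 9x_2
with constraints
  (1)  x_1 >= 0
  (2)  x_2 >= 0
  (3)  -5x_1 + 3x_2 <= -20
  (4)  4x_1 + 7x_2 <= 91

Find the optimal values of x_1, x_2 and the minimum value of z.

x_1 = 413/47, x_2 = 375/47, minimum z = -4614/47

Corner points and z = -3x_1 - 9x_2:
  (4, 0) → z = -12
  (91/4, 0) → z = -273/4
  (413/47, 375/47) → z = -4614/47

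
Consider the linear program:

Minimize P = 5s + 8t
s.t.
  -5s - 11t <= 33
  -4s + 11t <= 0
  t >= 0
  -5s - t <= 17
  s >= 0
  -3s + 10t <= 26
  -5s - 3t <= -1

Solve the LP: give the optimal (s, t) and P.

s = 1/5, t = 0, minimum P = 1

Feasible corners and P = 5s + 8t:
  (286/7, 104/7) → P = 2262/7
  (11/67, 4/67) → P = 87/67
  (1/5, 0) → P = 1
The feasible region is unbounded (it extends along (1, 0), (10, 3)), but P strictly increases along every unbounded feasible direction, so there is no improving ray and the minimum is attained at a vertex.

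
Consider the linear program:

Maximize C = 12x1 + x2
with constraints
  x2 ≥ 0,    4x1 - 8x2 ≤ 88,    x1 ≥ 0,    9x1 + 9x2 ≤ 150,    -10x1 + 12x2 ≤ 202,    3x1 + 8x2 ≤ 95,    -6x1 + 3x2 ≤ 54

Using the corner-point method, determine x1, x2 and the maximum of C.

x1 = 50/3, x2 = 0, maximum C = 200

Extreme points and C = 12x1 + x2:
  (0, 0) → C = 0
  (50/3, 0) → C = 200
  (0, 95/8) → C = 95/8
  (23/3, 9) → C = 101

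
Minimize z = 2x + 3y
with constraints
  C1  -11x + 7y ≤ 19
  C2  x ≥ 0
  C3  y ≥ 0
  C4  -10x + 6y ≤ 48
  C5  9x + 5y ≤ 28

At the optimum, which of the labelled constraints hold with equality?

Extreme points and z = 2x + 3y:
  (0, 19/7) → z = 57/7
  (101/118, 479/118) → z = 1639/118
  (0, 0) → z = 0
  (28/9, 0) → z = 56/9

The minimum is at (0, 0). Substituting into each constraint, equality holds for C2 and C3; the remaining constraints have slack.

C2 and C3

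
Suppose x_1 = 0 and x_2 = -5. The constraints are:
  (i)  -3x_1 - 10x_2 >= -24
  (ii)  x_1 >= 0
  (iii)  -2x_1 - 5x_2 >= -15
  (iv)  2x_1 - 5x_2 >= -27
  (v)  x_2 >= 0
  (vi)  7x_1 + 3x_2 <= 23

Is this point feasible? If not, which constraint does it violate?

not feasible — violates (v)

Constraint (v): x_2 = -5, which is not ≥ 0. All other constraints are satisfied.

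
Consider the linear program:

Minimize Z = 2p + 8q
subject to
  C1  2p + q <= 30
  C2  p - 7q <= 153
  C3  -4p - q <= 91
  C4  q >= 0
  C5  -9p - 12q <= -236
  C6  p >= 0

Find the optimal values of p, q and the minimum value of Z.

Extreme points and Z = 2p + 8q:
  (124/15, 202/15) → Z = 1864/15
  (0, 30) → Z = 240
  (0, 59/3) → Z = 472/3

The optimum lies where 2p + q = 30 and -9p - 12q = -236.
Solving simultaneously gives p = 124/15, q = 202/15.

p = 124/15, q = 202/15, minimum Z = 1864/15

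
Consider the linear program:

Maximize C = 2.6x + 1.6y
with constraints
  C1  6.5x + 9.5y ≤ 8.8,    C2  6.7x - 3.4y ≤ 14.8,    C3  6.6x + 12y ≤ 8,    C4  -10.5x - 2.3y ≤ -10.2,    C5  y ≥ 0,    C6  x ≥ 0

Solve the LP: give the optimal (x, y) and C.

Feasible corners and C = 2.6x + 1.6y:
  (5200/5541, 278/1847) → C = 74272/27705
  (40/33, 0) → C = 104/33
  (34/35, 0) → C = 442/175

At the optimal vertex, 6.6x + 12y = 8 and y = 0.
Solving simultaneously gives x = 40/33, y = 0.

x = 40/33, y = 0, maximum C = 104/33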